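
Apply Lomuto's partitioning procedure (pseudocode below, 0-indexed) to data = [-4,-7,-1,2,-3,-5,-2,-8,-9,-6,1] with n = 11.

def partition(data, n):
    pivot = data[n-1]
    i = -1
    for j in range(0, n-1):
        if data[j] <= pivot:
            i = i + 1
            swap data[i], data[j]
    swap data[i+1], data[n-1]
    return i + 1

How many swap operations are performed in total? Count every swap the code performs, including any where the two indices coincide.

10

pivot = data[10] = 1; i = -1
j=0: data[0]=-4 ≤ 1 → i=0, swap data[0],data[0] (no change) → [-4,-7,-1,2,-3,-5,-2,-8,-9,-6,1]
j=1: data[1]=-7 ≤ 1 → i=1, swap data[1],data[1] (no change) → [-4,-7,-1,2,-3,-5,-2,-8,-9,-6,1]
j=2: data[2]=-1 ≤ 1 → i=2, swap data[2],data[2] (no change) → [-4,-7,-1,2,-3,-5,-2,-8,-9,-6,1]
j=3: data[3]=2 > 1 → no swap
j=4: data[4]=-3 ≤ 1 → i=3, swap data[3],data[4] → [-4,-7,-1,-3,2,-5,-2,-8,-9,-6,1]
j=5: data[5]=-5 ≤ 1 → i=4, swap data[4],data[5] → [-4,-7,-1,-3,-5,2,-2,-8,-9,-6,1]
j=6: data[6]=-2 ≤ 1 → i=5, swap data[5],data[6] → [-4,-7,-1,-3,-5,-2,2,-8,-9,-6,1]
j=7: data[7]=-8 ≤ 1 → i=6, swap data[6],data[7] → [-4,-7,-1,-3,-5,-2,-8,2,-9,-6,1]
j=8: data[8]=-9 ≤ 1 → i=7, swap data[7],data[8] → [-4,-7,-1,-3,-5,-2,-8,-9,2,-6,1]
j=9: data[9]=-6 ≤ 1 → i=8, swap data[8],data[9] → [-4,-7,-1,-3,-5,-2,-8,-9,-6,2,1]
final swap data[9],data[10] → [-4,-7,-1,-3,-5,-2,-8,-9,-6,1,2]; return 9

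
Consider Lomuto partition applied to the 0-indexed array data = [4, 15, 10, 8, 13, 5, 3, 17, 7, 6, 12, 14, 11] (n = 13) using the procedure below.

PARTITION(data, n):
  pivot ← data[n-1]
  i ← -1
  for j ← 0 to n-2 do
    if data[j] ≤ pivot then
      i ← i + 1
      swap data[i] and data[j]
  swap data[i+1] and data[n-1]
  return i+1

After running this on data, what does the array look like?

[4, 10, 8, 5, 3, 7, 6, 11, 15, 13, 12, 14, 17]

pivot = data[12] = 11; i = -1
j=0: data[0]=4 ≤ 11 → i=0, swap data[0],data[0] (no change) → [4, 15, 10, 8, 13, 5, 3, 17, 7, 6, 12, 14, 11]
j=1: data[1]=15 > 11 → no swap
j=2: data[2]=10 ≤ 11 → i=1, swap data[1],data[2] → [4, 10, 15, 8, 13, 5, 3, 17, 7, 6, 12, 14, 11]
j=3: data[3]=8 ≤ 11 → i=2, swap data[2],data[3] → [4, 10, 8, 15, 13, 5, 3, 17, 7, 6, 12, 14, 11]
j=4: data[4]=13 > 11 → no swap
j=5: data[5]=5 ≤ 11 → i=3, swap data[3],data[5] → [4, 10, 8, 5, 13, 15, 3, 17, 7, 6, 12, 14, 11]
j=6: data[6]=3 ≤ 11 → i=4, swap data[4],data[6] → [4, 10, 8, 5, 3, 15, 13, 17, 7, 6, 12, 14, 11]
j=7: data[7]=17 > 11 → no swap
j=8: data[8]=7 ≤ 11 → i=5, swap data[5],data[8] → [4, 10, 8, 5, 3, 7, 13, 17, 15, 6, 12, 14, 11]
j=9: data[9]=6 ≤ 11 → i=6, swap data[6],data[9] → [4, 10, 8, 5, 3, 7, 6, 17, 15, 13, 12, 14, 11]
j=10: data[10]=12 > 11 → no swap
j=11: data[11]=14 > 11 → no swap
final swap data[7],data[12] → [4, 10, 8, 5, 3, 7, 6, 11, 15, 13, 12, 14, 17]; return 7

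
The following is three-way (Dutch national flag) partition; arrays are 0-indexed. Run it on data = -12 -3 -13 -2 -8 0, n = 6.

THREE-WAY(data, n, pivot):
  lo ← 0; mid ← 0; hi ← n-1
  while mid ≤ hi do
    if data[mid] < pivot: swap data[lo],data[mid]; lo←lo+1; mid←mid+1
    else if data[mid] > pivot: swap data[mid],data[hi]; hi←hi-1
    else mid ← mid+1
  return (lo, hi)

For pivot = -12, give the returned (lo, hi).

(1, 1)

lo=0 mid=0 hi=5
-12=-12: mid=1
-3>-12: swap(1,5), hi=4 ⇒ -12 0 -13 -2 -8 -3
0>-12: swap(1,4), hi=3 ⇒ -12 -8 -13 -2 0 -3
-8>-12: swap(1,3), hi=2 ⇒ -12 -2 -13 -8 0 -3
-2>-12: swap(1,2), hi=1 ⇒ -12 -13 -2 -8 0 -3
-13<-12: swap(0,1), lo=1 mid=2 ⇒ -13 -12 -2 -8 0 -3
done. lo=1 hi=1; data=-13 -12 -2 -8 0 -3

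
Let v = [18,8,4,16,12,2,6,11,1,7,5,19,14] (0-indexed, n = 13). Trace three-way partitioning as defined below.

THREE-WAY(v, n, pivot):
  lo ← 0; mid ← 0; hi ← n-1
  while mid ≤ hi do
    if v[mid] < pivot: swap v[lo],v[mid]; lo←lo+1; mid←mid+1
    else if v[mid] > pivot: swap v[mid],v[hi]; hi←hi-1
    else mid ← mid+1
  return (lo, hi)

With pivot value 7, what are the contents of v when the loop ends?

pivot = 7; lo=0, mid=0, hi=12
v[mid]=18>7: swap v[0],v[12]; hi=11 → [14,8,4,16,12,2,6,11,1,7,5,19,18]
v[mid]=14>7: swap v[0],v[11]; hi=10 → [19,8,4,16,12,2,6,11,1,7,5,14,18]
v[mid]=19>7: swap v[0],v[10]; hi=9 → [5,8,4,16,12,2,6,11,1,7,19,14,18]
v[mid]=5<7: swap v[0],v[0]; lo=1,mid=1 → [5,8,4,16,12,2,6,11,1,7,19,14,18]
v[mid]=8>7: swap v[1],v[9]; hi=8 → [5,7,4,16,12,2,6,11,1,8,19,14,18]
v[mid]=7=7: mid=2
v[mid]=4<7: swap v[1],v[2]; lo=2,mid=3 → [5,4,7,16,12,2,6,11,1,8,19,14,18]
v[mid]=16>7: swap v[3],v[8]; hi=7 → [5,4,7,1,12,2,6,11,16,8,19,14,18]
v[mid]=1<7: swap v[2],v[3]; lo=3,mid=4 → [5,4,1,7,12,2,6,11,16,8,19,14,18]
v[mid]=12>7: swap v[4],v[7]; hi=6 → [5,4,1,7,11,2,6,12,16,8,19,14,18]
v[mid]=11>7: swap v[4],v[6]; hi=5 → [5,4,1,7,6,2,11,12,16,8,19,14,18]
v[mid]=6<7: swap v[3],v[4]; lo=4,mid=5 → [5,4,1,6,7,2,11,12,16,8,19,14,18]
v[mid]=2<7: swap v[4],v[5]; lo=5,mid=6 → [5,4,1,6,2,7,11,12,16,8,19,14,18]
end: lo=5, hi=5; v = [5,4,1,6,2,7,11,12,16,8,19,14,18]

[5,4,1,6,2,7,11,12,16,8,19,14,18]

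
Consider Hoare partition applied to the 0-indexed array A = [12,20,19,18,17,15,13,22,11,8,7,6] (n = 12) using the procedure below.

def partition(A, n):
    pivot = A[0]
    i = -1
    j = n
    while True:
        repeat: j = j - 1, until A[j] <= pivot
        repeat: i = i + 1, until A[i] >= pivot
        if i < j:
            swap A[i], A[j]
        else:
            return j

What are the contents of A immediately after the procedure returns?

[6,7,8,11,17,15,13,22,18,19,20,12]

pivot = A[0] = 12; i = -1, j = 12
j→11 (A[11]=6≤12), i→0 (A[0]=12≥12); i<j, swap → [6,20,19,18,17,15,13,22,11,8,7,12]
j→10 (A[10]=7≤12), i→1 (A[1]=20≥12); i<j, swap → [6,7,19,18,17,15,13,22,11,8,20,12]
j→9 (A[9]=8≤12), i→2 (A[2]=19≥12); i<j, swap → [6,7,8,18,17,15,13,22,11,19,20,12]
j→8 (A[8]=11≤12), i→3 (A[3]=18≥12); i<j, swap → [6,7,8,11,17,15,13,22,18,19,20,12]
j→3, i→4; i≥j, return j=3. A = [6,7,8,11,17,15,13,22,18,19,20,12]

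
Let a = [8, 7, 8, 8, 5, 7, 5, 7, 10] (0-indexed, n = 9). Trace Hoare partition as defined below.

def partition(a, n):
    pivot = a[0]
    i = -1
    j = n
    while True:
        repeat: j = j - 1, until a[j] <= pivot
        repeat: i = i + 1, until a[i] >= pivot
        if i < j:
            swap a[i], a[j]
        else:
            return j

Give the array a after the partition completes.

pivot=8
j stops at 7 (7), i stops at 0 (8); swap ⇒ [7, 7, 8, 8, 5, 7, 5, 8, 10]
j stops at 6 (5), i stops at 2 (8); swap ⇒ [7, 7, 5, 8, 5, 7, 8, 8, 10]
j stops at 5 (7), i stops at 3 (8); swap ⇒ [7, 7, 5, 7, 5, 8, 8, 8, 10]
j stops at 4, i stops at 5; i≥j ⇒ return 4. a=[7, 7, 5, 7, 5, 8, 8, 8, 10]

[7, 7, 5, 7, 5, 8, 8, 8, 10]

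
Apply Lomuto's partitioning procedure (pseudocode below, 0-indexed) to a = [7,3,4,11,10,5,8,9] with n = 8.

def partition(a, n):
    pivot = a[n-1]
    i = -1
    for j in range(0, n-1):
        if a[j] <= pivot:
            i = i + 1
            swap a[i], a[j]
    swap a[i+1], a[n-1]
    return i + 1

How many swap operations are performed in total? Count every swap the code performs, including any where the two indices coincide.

6

pivot = a[7] = 9; i = -1
j=0: a[0]=7 ≤ 9 → i=0, swap a[0],a[0] (no change) → [7,3,4,11,10,5,8,9]
j=1: a[1]=3 ≤ 9 → i=1, swap a[1],a[1] (no change) → [7,3,4,11,10,5,8,9]
j=2: a[2]=4 ≤ 9 → i=2, swap a[2],a[2] (no change) → [7,3,4,11,10,5,8,9]
j=3: a[3]=11 > 9 → no swap
j=4: a[4]=10 > 9 → no swap
j=5: a[5]=5 ≤ 9 → i=3, swap a[3],a[5] → [7,3,4,5,10,11,8,9]
j=6: a[6]=8 ≤ 9 → i=4, swap a[4],a[6] → [7,3,4,5,8,11,10,9]
final swap a[5],a[7] → [7,3,4,5,8,9,10,11]; return 5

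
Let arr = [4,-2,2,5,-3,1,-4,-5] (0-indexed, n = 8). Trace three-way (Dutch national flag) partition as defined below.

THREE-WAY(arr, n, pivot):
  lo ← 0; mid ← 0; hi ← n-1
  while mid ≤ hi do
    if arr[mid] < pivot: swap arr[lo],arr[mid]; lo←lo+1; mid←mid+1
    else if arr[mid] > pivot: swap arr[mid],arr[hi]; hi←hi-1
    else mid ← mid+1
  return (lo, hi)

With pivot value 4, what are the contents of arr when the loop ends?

[-2,2,-5,-3,1,-4,4,5]

pivot = 4; lo=0, mid=0, hi=7
arr[mid]=4=4: mid=1
arr[mid]=-2<4: swap arr[0],arr[1]; lo=1,mid=2 → [-2,4,2,5,-3,1,-4,-5]
arr[mid]=2<4: swap arr[1],arr[2]; lo=2,mid=3 → [-2,2,4,5,-3,1,-4,-5]
arr[mid]=5>4: swap arr[3],arr[7]; hi=6 → [-2,2,4,-5,-3,1,-4,5]
arr[mid]=-5<4: swap arr[2],arr[3]; lo=3,mid=4 → [-2,2,-5,4,-3,1,-4,5]
arr[mid]=-3<4: swap arr[3],arr[4]; lo=4,mid=5 → [-2,2,-5,-3,4,1,-4,5]
arr[mid]=1<4: swap arr[4],arr[5]; lo=5,mid=6 → [-2,2,-5,-3,1,4,-4,5]
arr[mid]=-4<4: swap arr[5],arr[6]; lo=6,mid=7 → [-2,2,-5,-3,1,-4,4,5]
end: lo=6, hi=6; arr = [-2,2,-5,-3,1,-4,4,5]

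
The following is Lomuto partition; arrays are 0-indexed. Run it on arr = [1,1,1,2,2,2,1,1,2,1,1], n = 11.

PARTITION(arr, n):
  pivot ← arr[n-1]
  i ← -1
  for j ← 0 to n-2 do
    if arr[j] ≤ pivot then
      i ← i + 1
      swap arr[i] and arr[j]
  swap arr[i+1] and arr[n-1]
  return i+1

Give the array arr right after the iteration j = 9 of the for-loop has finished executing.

[1,1,1,1,1,1,2,2,2,2,1]

pivot=1, i=-1
j=0: 1≤1, i=0, swap(0,0) ⇒ [1,1,1,2,2,2,1,1,2,1,1]
j=1: 1≤1, i=1, swap(1,1) ⇒ [1,1,1,2,2,2,1,1,2,1,1]
j=2: 1≤1, i=2, swap(2,2) ⇒ [1,1,1,2,2,2,1,1,2,1,1]
j=3: 2>1, skip
j=4: 2>1, skip
j=5: 2>1, skip
j=6: 1≤1, i=3, swap(3,6) ⇒ [1,1,1,1,2,2,2,1,2,1,1]
j=7: 1≤1, i=4, swap(4,7) ⇒ [1,1,1,1,1,2,2,2,2,1,1]
j=8: 2>1, skip
j=9: 1≤1, i=5, swap(5,9) ⇒ [1,1,1,1,1,1,2,2,2,2,1]
(after j=9) arr = [1,1,1,1,1,1,2,2,2,2,1]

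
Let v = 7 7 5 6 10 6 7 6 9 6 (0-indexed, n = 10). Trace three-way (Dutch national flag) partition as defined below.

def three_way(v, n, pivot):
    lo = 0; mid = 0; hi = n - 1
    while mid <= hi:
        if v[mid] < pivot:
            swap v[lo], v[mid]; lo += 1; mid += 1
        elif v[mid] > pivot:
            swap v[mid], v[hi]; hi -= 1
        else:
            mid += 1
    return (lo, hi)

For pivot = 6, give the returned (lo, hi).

(1, 4)

pivot = 6; lo=0, mid=0, hi=9
v[mid]=7>6: swap v[0],v[9]; hi=8 → 6 7 5 6 10 6 7 6 9 7
v[mid]=6=6: mid=1
v[mid]=7>6: swap v[1],v[8]; hi=7 → 6 9 5 6 10 6 7 6 7 7
v[mid]=9>6: swap v[1],v[7]; hi=6 → 6 6 5 6 10 6 7 9 7 7
v[mid]=6=6: mid=2
v[mid]=5<6: swap v[0],v[2]; lo=1,mid=3 → 5 6 6 6 10 6 7 9 7 7
v[mid]=6=6: mid=4
v[mid]=10>6: swap v[4],v[6]; hi=5 → 5 6 6 6 7 6 10 9 7 7
v[mid]=7>6: swap v[4],v[5]; hi=4 → 5 6 6 6 6 7 10 9 7 7
v[mid]=6=6: mid=5
end: lo=1, hi=4; v = 5 6 6 6 6 7 10 9 7 7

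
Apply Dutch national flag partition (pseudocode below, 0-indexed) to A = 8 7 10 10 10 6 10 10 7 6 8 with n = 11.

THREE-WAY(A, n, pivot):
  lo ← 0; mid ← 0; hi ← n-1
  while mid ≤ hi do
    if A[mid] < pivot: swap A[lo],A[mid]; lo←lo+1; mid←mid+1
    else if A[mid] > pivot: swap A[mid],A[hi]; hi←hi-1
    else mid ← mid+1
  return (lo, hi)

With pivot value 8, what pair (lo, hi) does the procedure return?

lo=0 mid=0 hi=10
8=8: mid=1
7<8: swap(0,1), lo=1 mid=2 ⇒ 7 8 10 10 10 6 10 10 7 6 8
10>8: swap(2,10), hi=9 ⇒ 7 8 8 10 10 6 10 10 7 6 10
8=8: mid=3
10>8: swap(3,9), hi=8 ⇒ 7 8 8 6 10 6 10 10 7 10 10
6<8: swap(1,3), lo=2 mid=4 ⇒ 7 6 8 8 10 6 10 10 7 10 10
10>8: swap(4,8), hi=7 ⇒ 7 6 8 8 7 6 10 10 10 10 10
7<8: swap(2,4), lo=3 mid=5 ⇒ 7 6 7 8 8 6 10 10 10 10 10
6<8: swap(3,5), lo=4 mid=6 ⇒ 7 6 7 6 8 8 10 10 10 10 10
10>8: swap(6,7), hi=6 ⇒ 7 6 7 6 8 8 10 10 10 10 10
10>8: swap(6,6), hi=5 ⇒ 7 6 7 6 8 8 10 10 10 10 10
done. lo=4 hi=5; A=7 6 7 6 8 8 10 10 10 10 10

(4, 5)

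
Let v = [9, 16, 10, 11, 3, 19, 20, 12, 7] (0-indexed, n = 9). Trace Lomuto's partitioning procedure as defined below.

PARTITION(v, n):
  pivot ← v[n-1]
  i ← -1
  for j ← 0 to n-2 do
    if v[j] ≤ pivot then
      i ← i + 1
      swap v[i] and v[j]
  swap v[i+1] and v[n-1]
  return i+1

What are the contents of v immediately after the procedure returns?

pivot = v[8] = 7; i = -1
j=0: v[0]=9 > 7 → no swap
j=1: v[1]=16 > 7 → no swap
j=2: v[2]=10 > 7 → no swap
j=3: v[3]=11 > 7 → no swap
j=4: v[4]=3 ≤ 7 → i=0, swap v[0],v[4] → [3, 16, 10, 11, 9, 19, 20, 12, 7]
j=5: v[5]=19 > 7 → no swap
j=6: v[6]=20 > 7 → no swap
j=7: v[7]=12 > 7 → no swap
final swap v[1],v[8] → [3, 7, 10, 11, 9, 19, 20, 12, 16]; return 1

[3, 7, 10, 11, 9, 19, 20, 12, 16]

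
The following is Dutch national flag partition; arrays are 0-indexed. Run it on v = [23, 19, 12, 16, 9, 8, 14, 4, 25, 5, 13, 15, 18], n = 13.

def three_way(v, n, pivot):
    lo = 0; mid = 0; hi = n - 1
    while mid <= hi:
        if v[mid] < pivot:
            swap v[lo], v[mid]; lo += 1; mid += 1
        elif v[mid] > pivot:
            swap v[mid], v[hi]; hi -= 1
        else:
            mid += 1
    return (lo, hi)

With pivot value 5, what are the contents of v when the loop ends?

[4, 5, 16, 9, 8, 14, 12, 25, 19, 13, 15, 18, 23]

lo=0 mid=0 hi=12
23>5: swap(0,12), hi=11 ⇒ [18, 19, 12, 16, 9, 8, 14, 4, 25, 5, 13, 15, 23]
18>5: swap(0,11), hi=10 ⇒ [15, 19, 12, 16, 9, 8, 14, 4, 25, 5, 13, 18, 23]
15>5: swap(0,10), hi=9 ⇒ [13, 19, 12, 16, 9, 8, 14, 4, 25, 5, 15, 18, 23]
13>5: swap(0,9), hi=8 ⇒ [5, 19, 12, 16, 9, 8, 14, 4, 25, 13, 15, 18, 23]
5=5: mid=1
19>5: swap(1,8), hi=7 ⇒ [5, 25, 12, 16, 9, 8, 14, 4, 19, 13, 15, 18, 23]
25>5: swap(1,7), hi=6 ⇒ [5, 4, 12, 16, 9, 8, 14, 25, 19, 13, 15, 18, 23]
4<5: swap(0,1), lo=1 mid=2 ⇒ [4, 5, 12, 16, 9, 8, 14, 25, 19, 13, 15, 18, 23]
12>5: swap(2,6), hi=5 ⇒ [4, 5, 14, 16, 9, 8, 12, 25, 19, 13, 15, 18, 23]
14>5: swap(2,5), hi=4 ⇒ [4, 5, 8, 16, 9, 14, 12, 25, 19, 13, 15, 18, 23]
8>5: swap(2,4), hi=3 ⇒ [4, 5, 9, 16, 8, 14, 12, 25, 19, 13, 15, 18, 23]
9>5: swap(2,3), hi=2 ⇒ [4, 5, 16, 9, 8, 14, 12, 25, 19, 13, 15, 18, 23]
16>5: swap(2,2), hi=1 ⇒ [4, 5, 16, 9, 8, 14, 12, 25, 19, 13, 15, 18, 23]
done. lo=1 hi=1; v=[4, 5, 16, 9, 8, 14, 12, 25, 19, 13, 15, 18, 23]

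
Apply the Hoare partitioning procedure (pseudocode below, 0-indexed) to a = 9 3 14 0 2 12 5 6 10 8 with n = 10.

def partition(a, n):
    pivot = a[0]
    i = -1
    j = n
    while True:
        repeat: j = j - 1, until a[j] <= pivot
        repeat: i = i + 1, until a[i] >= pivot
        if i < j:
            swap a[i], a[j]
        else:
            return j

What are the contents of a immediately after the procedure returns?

pivot = a[0] = 9; i = -1, j = 10
j→9 (a[9]=8≤9), i→0 (a[0]=9≥9); i<j, swap → 8 3 14 0 2 12 5 6 10 9
j→7 (a[7]=6≤9), i→2 (a[2]=14≥9); i<j, swap → 8 3 6 0 2 12 5 14 10 9
j→6 (a[6]=5≤9), i→5 (a[5]=12≥9); i<j, swap → 8 3 6 0 2 5 12 14 10 9
j→5, i→6; i≥j, return j=5. a = 8 3 6 0 2 5 12 14 10 9

8 3 6 0 2 5 12 14 10 9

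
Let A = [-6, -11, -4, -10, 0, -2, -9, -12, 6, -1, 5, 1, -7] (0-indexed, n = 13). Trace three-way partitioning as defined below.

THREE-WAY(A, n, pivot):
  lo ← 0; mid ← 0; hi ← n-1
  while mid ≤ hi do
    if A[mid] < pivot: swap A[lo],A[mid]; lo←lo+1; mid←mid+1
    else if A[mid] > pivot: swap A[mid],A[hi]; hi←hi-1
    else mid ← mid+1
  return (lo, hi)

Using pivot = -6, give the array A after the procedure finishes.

lo=0 mid=0 hi=12
-6=-6: mid=1
-11<-6: swap(0,1), lo=1 mid=2 ⇒ [-11, -6, -4, -10, 0, -2, -9, -12, 6, -1, 5, 1, -7]
-4>-6: swap(2,12), hi=11 ⇒ [-11, -6, -7, -10, 0, -2, -9, -12, 6, -1, 5, 1, -4]
-7<-6: swap(1,2), lo=2 mid=3 ⇒ [-11, -7, -6, -10, 0, -2, -9, -12, 6, -1, 5, 1, -4]
-10<-6: swap(2,3), lo=3 mid=4 ⇒ [-11, -7, -10, -6, 0, -2, -9, -12, 6, -1, 5, 1, -4]
0>-6: swap(4,11), hi=10 ⇒ [-11, -7, -10, -6, 1, -2, -9, -12, 6, -1, 5, 0, -4]
1>-6: swap(4,10), hi=9 ⇒ [-11, -7, -10, -6, 5, -2, -9, -12, 6, -1, 1, 0, -4]
5>-6: swap(4,9), hi=8 ⇒ [-11, -7, -10, -6, -1, -2, -9, -12, 6, 5, 1, 0, -4]
-1>-6: swap(4,8), hi=7 ⇒ [-11, -7, -10, -6, 6, -2, -9, -12, -1, 5, 1, 0, -4]
6>-6: swap(4,7), hi=6 ⇒ [-11, -7, -10, -6, -12, -2, -9, 6, -1, 5, 1, 0, -4]
-12<-6: swap(3,4), lo=4 mid=5 ⇒ [-11, -7, -10, -12, -6, -2, -9, 6, -1, 5, 1, 0, -4]
-2>-6: swap(5,6), hi=5 ⇒ [-11, -7, -10, -12, -6, -9, -2, 6, -1, 5, 1, 0, -4]
-9<-6: swap(4,5), lo=5 mid=6 ⇒ [-11, -7, -10, -12, -9, -6, -2, 6, -1, 5, 1, 0, -4]
done. lo=5 hi=5; A=[-11, -7, -10, -12, -9, -6, -2, 6, -1, 5, 1, 0, -4]

[-11, -7, -10, -12, -9, -6, -2, 6, -1, 5, 1, 0, -4]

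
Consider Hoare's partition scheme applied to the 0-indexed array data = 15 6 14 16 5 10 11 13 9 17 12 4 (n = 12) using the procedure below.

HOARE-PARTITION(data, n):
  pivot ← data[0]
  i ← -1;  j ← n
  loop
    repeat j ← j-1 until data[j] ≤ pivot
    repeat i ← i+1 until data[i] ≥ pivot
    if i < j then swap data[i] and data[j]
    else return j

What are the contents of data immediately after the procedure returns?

4 6 14 12 5 10 11 13 9 17 16 15

pivot=15
j stops at 11 (4), i stops at 0 (15); swap ⇒ 4 6 14 16 5 10 11 13 9 17 12 15
j stops at 10 (12), i stops at 3 (16); swap ⇒ 4 6 14 12 5 10 11 13 9 17 16 15
j stops at 8, i stops at 9; i≥j ⇒ return 8. data=4 6 14 12 5 10 11 13 9 17 16 15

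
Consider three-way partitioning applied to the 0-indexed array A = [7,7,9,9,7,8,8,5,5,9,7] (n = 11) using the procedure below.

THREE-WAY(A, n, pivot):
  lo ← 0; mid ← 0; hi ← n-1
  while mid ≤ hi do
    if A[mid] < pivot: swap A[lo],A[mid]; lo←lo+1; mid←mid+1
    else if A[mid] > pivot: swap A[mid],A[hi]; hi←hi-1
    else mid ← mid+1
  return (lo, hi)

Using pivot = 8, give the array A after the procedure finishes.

lo=0 mid=0 hi=10
7<8: swap(0,0), lo=1 mid=1 ⇒ [7,7,9,9,7,8,8,5,5,9,7]
7<8: swap(1,1), lo=2 mid=2 ⇒ [7,7,9,9,7,8,8,5,5,9,7]
9>8: swap(2,10), hi=9 ⇒ [7,7,7,9,7,8,8,5,5,9,9]
7<8: swap(2,2), lo=3 mid=3 ⇒ [7,7,7,9,7,8,8,5,5,9,9]
9>8: swap(3,9), hi=8 ⇒ [7,7,7,9,7,8,8,5,5,9,9]
9>8: swap(3,8), hi=7 ⇒ [7,7,7,5,7,8,8,5,9,9,9]
5<8: swap(3,3), lo=4 mid=4 ⇒ [7,7,7,5,7,8,8,5,9,9,9]
7<8: swap(4,4), lo=5 mid=5 ⇒ [7,7,7,5,7,8,8,5,9,9,9]
8=8: mid=6
8=8: mid=7
5<8: swap(5,7), lo=6 mid=8 ⇒ [7,7,7,5,7,5,8,8,9,9,9]
done. lo=6 hi=7; A=[7,7,7,5,7,5,8,8,9,9,9]

[7,7,7,5,7,5,8,8,9,9,9]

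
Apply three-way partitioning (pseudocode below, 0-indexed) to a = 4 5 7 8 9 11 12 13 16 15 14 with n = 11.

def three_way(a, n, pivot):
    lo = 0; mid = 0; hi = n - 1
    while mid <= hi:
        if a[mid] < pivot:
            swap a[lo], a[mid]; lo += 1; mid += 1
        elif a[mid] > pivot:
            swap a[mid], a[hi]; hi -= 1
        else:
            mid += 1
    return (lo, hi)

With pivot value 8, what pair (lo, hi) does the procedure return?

(3, 3)

pivot = 8; lo=0, mid=0, hi=10
a[mid]=4<8: swap a[0],a[0]; lo=1,mid=1 → 4 5 7 8 9 11 12 13 16 15 14
a[mid]=5<8: swap a[1],a[1]; lo=2,mid=2 → 4 5 7 8 9 11 12 13 16 15 14
a[mid]=7<8: swap a[2],a[2]; lo=3,mid=3 → 4 5 7 8 9 11 12 13 16 15 14
a[mid]=8=8: mid=4
a[mid]=9>8: swap a[4],a[10]; hi=9 → 4 5 7 8 14 11 12 13 16 15 9
a[mid]=14>8: swap a[4],a[9]; hi=8 → 4 5 7 8 15 11 12 13 16 14 9
a[mid]=15>8: swap a[4],a[8]; hi=7 → 4 5 7 8 16 11 12 13 15 14 9
a[mid]=16>8: swap a[4],a[7]; hi=6 → 4 5 7 8 13 11 12 16 15 14 9
a[mid]=13>8: swap a[4],a[6]; hi=5 → 4 5 7 8 12 11 13 16 15 14 9
a[mid]=12>8: swap a[4],a[5]; hi=4 → 4 5 7 8 11 12 13 16 15 14 9
a[mid]=11>8: swap a[4],a[4]; hi=3 → 4 5 7 8 11 12 13 16 15 14 9
end: lo=3, hi=3; a = 4 5 7 8 11 12 13 16 15 14 9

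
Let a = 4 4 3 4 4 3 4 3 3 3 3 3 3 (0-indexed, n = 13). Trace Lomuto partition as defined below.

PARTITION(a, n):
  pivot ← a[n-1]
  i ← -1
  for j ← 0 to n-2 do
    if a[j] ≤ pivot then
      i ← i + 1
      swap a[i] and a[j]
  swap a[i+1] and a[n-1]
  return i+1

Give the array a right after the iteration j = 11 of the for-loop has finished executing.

pivot=3, i=-1
j=0: 4>3, skip
j=1: 4>3, skip
j=2: 3≤3, i=0, swap(0,2) ⇒ 3 4 4 4 4 3 4 3 3 3 3 3 3
j=3: 4>3, skip
j=4: 4>3, skip
j=5: 3≤3, i=1, swap(1,5) ⇒ 3 3 4 4 4 4 4 3 3 3 3 3 3
j=6: 4>3, skip
j=7: 3≤3, i=2, swap(2,7) ⇒ 3 3 3 4 4 4 4 4 3 3 3 3 3
j=8: 3≤3, i=3, swap(3,8) ⇒ 3 3 3 3 4 4 4 4 4 3 3 3 3
j=9: 3≤3, i=4, swap(4,9) ⇒ 3 3 3 3 3 4 4 4 4 4 3 3 3
j=10: 3≤3, i=5, swap(5,10) ⇒ 3 3 3 3 3 3 4 4 4 4 4 3 3
j=11: 3≤3, i=6, swap(6,11) ⇒ 3 3 3 3 3 3 3 4 4 4 4 4 3
(after j=11) a = 3 3 3 3 3 3 3 4 4 4 4 4 3

3 3 3 3 3 3 3 4 4 4 4 4 3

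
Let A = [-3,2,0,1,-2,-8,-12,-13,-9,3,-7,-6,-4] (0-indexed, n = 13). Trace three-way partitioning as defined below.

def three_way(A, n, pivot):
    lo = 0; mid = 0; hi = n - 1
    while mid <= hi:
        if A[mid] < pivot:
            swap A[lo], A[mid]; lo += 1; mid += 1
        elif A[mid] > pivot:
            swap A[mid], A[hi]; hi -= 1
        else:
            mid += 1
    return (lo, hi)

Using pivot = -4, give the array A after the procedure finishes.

lo=0 mid=0 hi=12
-3>-4: swap(0,12), hi=11 ⇒ [-4,2,0,1,-2,-8,-12,-13,-9,3,-7,-6,-3]
-4=-4: mid=1
2>-4: swap(1,11), hi=10 ⇒ [-4,-6,0,1,-2,-8,-12,-13,-9,3,-7,2,-3]
-6<-4: swap(0,1), lo=1 mid=2 ⇒ [-6,-4,0,1,-2,-8,-12,-13,-9,3,-7,2,-3]
0>-4: swap(2,10), hi=9 ⇒ [-6,-4,-7,1,-2,-8,-12,-13,-9,3,0,2,-3]
-7<-4: swap(1,2), lo=2 mid=3 ⇒ [-6,-7,-4,1,-2,-8,-12,-13,-9,3,0,2,-3]
1>-4: swap(3,9), hi=8 ⇒ [-6,-7,-4,3,-2,-8,-12,-13,-9,1,0,2,-3]
3>-4: swap(3,8), hi=7 ⇒ [-6,-7,-4,-9,-2,-8,-12,-13,3,1,0,2,-3]
-9<-4: swap(2,3), lo=3 mid=4 ⇒ [-6,-7,-9,-4,-2,-8,-12,-13,3,1,0,2,-3]
-2>-4: swap(4,7), hi=6 ⇒ [-6,-7,-9,-4,-13,-8,-12,-2,3,1,0,2,-3]
-13<-4: swap(3,4), lo=4 mid=5 ⇒ [-6,-7,-9,-13,-4,-8,-12,-2,3,1,0,2,-3]
-8<-4: swap(4,5), lo=5 mid=6 ⇒ [-6,-7,-9,-13,-8,-4,-12,-2,3,1,0,2,-3]
-12<-4: swap(5,6), lo=6 mid=7 ⇒ [-6,-7,-9,-13,-8,-12,-4,-2,3,1,0,2,-3]
done. lo=6 hi=6; A=[-6,-7,-9,-13,-8,-12,-4,-2,3,1,0,2,-3]

[-6,-7,-9,-13,-8,-12,-4,-2,3,1,0,2,-3]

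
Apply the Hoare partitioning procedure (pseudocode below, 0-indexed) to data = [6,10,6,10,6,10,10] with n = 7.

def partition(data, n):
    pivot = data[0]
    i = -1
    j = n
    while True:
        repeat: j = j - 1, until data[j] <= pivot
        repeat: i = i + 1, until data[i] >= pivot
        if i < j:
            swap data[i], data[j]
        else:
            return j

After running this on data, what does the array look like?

pivot = data[0] = 6; i = -1, j = 7
j→4 (data[4]=6≤6), i→0 (data[0]=6≥6); i<j, swap → [6,10,6,10,6,10,10]
j→2 (data[2]=6≤6), i→1 (data[1]=10≥6); i<j, swap → [6,6,10,10,6,10,10]
j→1, i→2; i≥j, return j=1. data = [6,6,10,10,6,10,10]

[6,6,10,10,6,10,10]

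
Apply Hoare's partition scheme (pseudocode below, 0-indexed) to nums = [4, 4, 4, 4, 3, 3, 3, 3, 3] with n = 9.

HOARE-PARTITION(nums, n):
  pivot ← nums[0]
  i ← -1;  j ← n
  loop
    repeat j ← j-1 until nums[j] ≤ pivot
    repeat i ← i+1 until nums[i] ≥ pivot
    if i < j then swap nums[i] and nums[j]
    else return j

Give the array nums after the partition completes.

pivot=4
j stops at 8 (3), i stops at 0 (4); swap ⇒ [3, 4, 4, 4, 3, 3, 3, 3, 4]
j stops at 7 (3), i stops at 1 (4); swap ⇒ [3, 3, 4, 4, 3, 3, 3, 4, 4]
j stops at 6 (3), i stops at 2 (4); swap ⇒ [3, 3, 3, 4, 3, 3, 4, 4, 4]
j stops at 5 (3), i stops at 3 (4); swap ⇒ [3, 3, 3, 3, 3, 4, 4, 4, 4]
j stops at 4, i stops at 5; i≥j ⇒ return 4. nums=[3, 3, 3, 3, 3, 4, 4, 4, 4]

[3, 3, 3, 3, 3, 4, 4, 4, 4]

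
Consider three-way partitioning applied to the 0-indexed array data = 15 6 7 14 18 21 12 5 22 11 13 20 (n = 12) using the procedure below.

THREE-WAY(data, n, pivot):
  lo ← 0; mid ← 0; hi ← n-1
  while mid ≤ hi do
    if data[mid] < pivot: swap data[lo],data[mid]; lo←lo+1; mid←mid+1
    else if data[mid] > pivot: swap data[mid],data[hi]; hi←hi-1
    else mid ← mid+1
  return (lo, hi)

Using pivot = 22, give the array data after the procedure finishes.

15 6 7 14 18 21 12 5 11 13 20 22

lo=0 mid=0 hi=11
15<22: swap(0,0), lo=1 mid=1 ⇒ 15 6 7 14 18 21 12 5 22 11 13 20
6<22: swap(1,1), lo=2 mid=2 ⇒ 15 6 7 14 18 21 12 5 22 11 13 20
7<22: swap(2,2), lo=3 mid=3 ⇒ 15 6 7 14 18 21 12 5 22 11 13 20
14<22: swap(3,3), lo=4 mid=4 ⇒ 15 6 7 14 18 21 12 5 22 11 13 20
18<22: swap(4,4), lo=5 mid=5 ⇒ 15 6 7 14 18 21 12 5 22 11 13 20
21<22: swap(5,5), lo=6 mid=6 ⇒ 15 6 7 14 18 21 12 5 22 11 13 20
12<22: swap(6,6), lo=7 mid=7 ⇒ 15 6 7 14 18 21 12 5 22 11 13 20
5<22: swap(7,7), lo=8 mid=8 ⇒ 15 6 7 14 18 21 12 5 22 11 13 20
22=22: mid=9
11<22: swap(8,9), lo=9 mid=10 ⇒ 15 6 7 14 18 21 12 5 11 22 13 20
13<22: swap(9,10), lo=10 mid=11 ⇒ 15 6 7 14 18 21 12 5 11 13 22 20
20<22: swap(10,11), lo=11 mid=12 ⇒ 15 6 7 14 18 21 12 5 11 13 20 22
done. lo=11 hi=11; data=15 6 7 14 18 21 12 5 11 13 20 22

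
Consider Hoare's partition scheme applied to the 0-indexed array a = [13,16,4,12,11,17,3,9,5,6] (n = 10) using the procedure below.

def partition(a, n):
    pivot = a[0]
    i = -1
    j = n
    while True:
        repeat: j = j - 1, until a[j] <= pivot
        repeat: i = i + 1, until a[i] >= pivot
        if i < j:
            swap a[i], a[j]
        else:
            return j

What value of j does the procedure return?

6

pivot = a[0] = 13; i = -1, j = 10
j→9 (a[9]=6≤13), i→0 (a[0]=13≥13); i<j, swap → [6,16,4,12,11,17,3,9,5,13]
j→8 (a[8]=5≤13), i→1 (a[1]=16≥13); i<j, swap → [6,5,4,12,11,17,3,9,16,13]
j→7 (a[7]=9≤13), i→5 (a[5]=17≥13); i<j, swap → [6,5,4,12,11,9,3,17,16,13]
j→6, i→7; i≥j, return j=6. a = [6,5,4,12,11,9,3,17,16,13]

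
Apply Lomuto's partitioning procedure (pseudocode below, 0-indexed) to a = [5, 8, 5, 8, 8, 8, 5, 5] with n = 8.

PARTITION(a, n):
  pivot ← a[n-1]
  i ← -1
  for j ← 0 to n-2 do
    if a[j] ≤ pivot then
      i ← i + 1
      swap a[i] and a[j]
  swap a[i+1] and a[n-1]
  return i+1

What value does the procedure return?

3

pivot = a[7] = 5; i = -1
j=0: a[0]=5 ≤ 5 → i=0, swap a[0],a[0] (no change) → [5, 8, 5, 8, 8, 8, 5, 5]
j=1: a[1]=8 > 5 → no swap
j=2: a[2]=5 ≤ 5 → i=1, swap a[1],a[2] → [5, 5, 8, 8, 8, 8, 5, 5]
j=3: a[3]=8 > 5 → no swap
j=4: a[4]=8 > 5 → no swap
j=5: a[5]=8 > 5 → no swap
j=6: a[6]=5 ≤ 5 → i=2, swap a[2],a[6] → [5, 5, 5, 8, 8, 8, 8, 5]
final swap a[3],a[7] → [5, 5, 5, 5, 8, 8, 8, 8]; return 3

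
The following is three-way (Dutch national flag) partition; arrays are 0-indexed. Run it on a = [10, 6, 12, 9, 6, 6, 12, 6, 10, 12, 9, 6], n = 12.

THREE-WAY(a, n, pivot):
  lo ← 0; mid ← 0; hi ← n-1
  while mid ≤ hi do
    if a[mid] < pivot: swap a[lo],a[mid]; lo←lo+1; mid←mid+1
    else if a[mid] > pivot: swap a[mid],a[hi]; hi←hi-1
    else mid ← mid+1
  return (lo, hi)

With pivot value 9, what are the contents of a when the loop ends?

pivot = 9; lo=0, mid=0, hi=11
a[mid]=10>9: swap a[0],a[11]; hi=10 → [6, 6, 12, 9, 6, 6, 12, 6, 10, 12, 9, 10]
a[mid]=6<9: swap a[0],a[0]; lo=1,mid=1 → [6, 6, 12, 9, 6, 6, 12, 6, 10, 12, 9, 10]
a[mid]=6<9: swap a[1],a[1]; lo=2,mid=2 → [6, 6, 12, 9, 6, 6, 12, 6, 10, 12, 9, 10]
a[mid]=12>9: swap a[2],a[10]; hi=9 → [6, 6, 9, 9, 6, 6, 12, 6, 10, 12, 12, 10]
a[mid]=9=9: mid=3
a[mid]=9=9: mid=4
a[mid]=6<9: swap a[2],a[4]; lo=3,mid=5 → [6, 6, 6, 9, 9, 6, 12, 6, 10, 12, 12, 10]
a[mid]=6<9: swap a[3],a[5]; lo=4,mid=6 → [6, 6, 6, 6, 9, 9, 12, 6, 10, 12, 12, 10]
a[mid]=12>9: swap a[6],a[9]; hi=8 → [6, 6, 6, 6, 9, 9, 12, 6, 10, 12, 12, 10]
a[mid]=12>9: swap a[6],a[8]; hi=7 → [6, 6, 6, 6, 9, 9, 10, 6, 12, 12, 12, 10]
a[mid]=10>9: swap a[6],a[7]; hi=6 → [6, 6, 6, 6, 9, 9, 6, 10, 12, 12, 12, 10]
a[mid]=6<9: swap a[4],a[6]; lo=5,mid=7 → [6, 6, 6, 6, 6, 9, 9, 10, 12, 12, 12, 10]
end: lo=5, hi=6; a = [6, 6, 6, 6, 6, 9, 9, 10, 12, 12, 12, 10]

[6, 6, 6, 6, 6, 9, 9, 10, 12, 12, 12, 10]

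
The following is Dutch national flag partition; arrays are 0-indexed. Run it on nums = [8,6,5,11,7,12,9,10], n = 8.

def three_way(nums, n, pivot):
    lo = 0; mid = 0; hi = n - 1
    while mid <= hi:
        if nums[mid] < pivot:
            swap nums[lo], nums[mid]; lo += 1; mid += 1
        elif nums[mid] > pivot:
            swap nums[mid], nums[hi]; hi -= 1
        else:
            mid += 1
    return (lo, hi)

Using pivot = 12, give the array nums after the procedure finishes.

[8,6,5,11,7,9,10,12]

lo=0 mid=0 hi=7
8<12: swap(0,0), lo=1 mid=1 ⇒ [8,6,5,11,7,12,9,10]
6<12: swap(1,1), lo=2 mid=2 ⇒ [8,6,5,11,7,12,9,10]
5<12: swap(2,2), lo=3 mid=3 ⇒ [8,6,5,11,7,12,9,10]
11<12: swap(3,3), lo=4 mid=4 ⇒ [8,6,5,11,7,12,9,10]
7<12: swap(4,4), lo=5 mid=5 ⇒ [8,6,5,11,7,12,9,10]
12=12: mid=6
9<12: swap(5,6), lo=6 mid=7 ⇒ [8,6,5,11,7,9,12,10]
10<12: swap(6,7), lo=7 mid=8 ⇒ [8,6,5,11,7,9,10,12]
done. lo=7 hi=7; nums=[8,6,5,11,7,9,10,12]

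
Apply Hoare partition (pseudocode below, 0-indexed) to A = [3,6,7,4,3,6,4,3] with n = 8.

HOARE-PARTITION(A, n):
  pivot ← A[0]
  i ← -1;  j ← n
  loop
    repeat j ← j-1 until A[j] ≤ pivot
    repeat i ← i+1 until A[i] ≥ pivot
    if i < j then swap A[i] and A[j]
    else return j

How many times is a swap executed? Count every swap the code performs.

pivot=3
j stops at 7 (3), i stops at 0 (3); swap ⇒ [3,6,7,4,3,6,4,3]
j stops at 4 (3), i stops at 1 (6); swap ⇒ [3,3,7,4,6,6,4,3]
j stops at 1, i stops at 2; i≥j ⇒ return 1. A=[3,3,7,4,6,6,4,3]

2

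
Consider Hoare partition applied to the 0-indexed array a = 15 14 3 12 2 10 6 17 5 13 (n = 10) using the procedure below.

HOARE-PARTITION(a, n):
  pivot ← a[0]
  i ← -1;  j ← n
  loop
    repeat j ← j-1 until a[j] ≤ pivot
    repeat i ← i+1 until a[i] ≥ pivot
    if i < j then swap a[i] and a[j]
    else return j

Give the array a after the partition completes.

13 14 3 12 2 10 6 5 17 15

pivot = a[0] = 15; i = -1, j = 10
j→9 (a[9]=13≤15), i→0 (a[0]=15≥15); i<j, swap → 13 14 3 12 2 10 6 17 5 15
j→8 (a[8]=5≤15), i→7 (a[7]=17≥15); i<j, swap → 13 14 3 12 2 10 6 5 17 15
j→7, i→8; i≥j, return j=7. a = 13 14 3 12 2 10 6 5 17 15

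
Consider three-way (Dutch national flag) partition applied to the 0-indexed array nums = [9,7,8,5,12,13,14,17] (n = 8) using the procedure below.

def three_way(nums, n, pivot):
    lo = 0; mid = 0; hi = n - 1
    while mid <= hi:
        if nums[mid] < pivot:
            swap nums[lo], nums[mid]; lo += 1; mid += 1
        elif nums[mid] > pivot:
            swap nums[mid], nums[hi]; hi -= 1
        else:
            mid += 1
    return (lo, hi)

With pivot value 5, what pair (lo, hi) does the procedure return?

(0, 0)

lo=0 mid=0 hi=7
9>5: swap(0,7), hi=6 ⇒ [17,7,8,5,12,13,14,9]
17>5: swap(0,6), hi=5 ⇒ [14,7,8,5,12,13,17,9]
14>5: swap(0,5), hi=4 ⇒ [13,7,8,5,12,14,17,9]
13>5: swap(0,4), hi=3 ⇒ [12,7,8,5,13,14,17,9]
12>5: swap(0,3), hi=2 ⇒ [5,7,8,12,13,14,17,9]
5=5: mid=1
7>5: swap(1,2), hi=1 ⇒ [5,8,7,12,13,14,17,9]
8>5: swap(1,1), hi=0 ⇒ [5,8,7,12,13,14,17,9]
done. lo=0 hi=0; nums=[5,8,7,12,13,14,17,9]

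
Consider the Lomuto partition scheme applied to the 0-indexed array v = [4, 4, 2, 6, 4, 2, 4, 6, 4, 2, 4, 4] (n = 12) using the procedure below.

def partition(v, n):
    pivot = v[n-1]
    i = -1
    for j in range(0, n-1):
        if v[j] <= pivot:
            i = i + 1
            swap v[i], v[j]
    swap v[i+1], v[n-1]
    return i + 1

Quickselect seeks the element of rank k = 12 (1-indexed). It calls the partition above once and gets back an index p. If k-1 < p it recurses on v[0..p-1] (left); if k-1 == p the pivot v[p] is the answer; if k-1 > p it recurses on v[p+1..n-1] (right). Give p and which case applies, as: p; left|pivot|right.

pivot=4, i=-1
j=0: 4≤4, i=0, swap(0,0) ⇒ [4, 4, 2, 6, 4, 2, 4, 6, 4, 2, 4, 4]
j=1: 4≤4, i=1, swap(1,1) ⇒ [4, 4, 2, 6, 4, 2, 4, 6, 4, 2, 4, 4]
j=2: 2≤4, i=2, swap(2,2) ⇒ [4, 4, 2, 6, 4, 2, 4, 6, 4, 2, 4, 4]
j=3: 6>4, skip
j=4: 4≤4, i=3, swap(3,4) ⇒ [4, 4, 2, 4, 6, 2, 4, 6, 4, 2, 4, 4]
j=5: 2≤4, i=4, swap(4,5) ⇒ [4, 4, 2, 4, 2, 6, 4, 6, 4, 2, 4, 4]
j=6: 4≤4, i=5, swap(5,6) ⇒ [4, 4, 2, 4, 2, 4, 6, 6, 4, 2, 4, 4]
j=7: 6>4, skip
j=8: 4≤4, i=6, swap(6,8) ⇒ [4, 4, 2, 4, 2, 4, 4, 6, 6, 2, 4, 4]
j=9: 2≤4, i=7, swap(7,9) ⇒ [4, 4, 2, 4, 2, 4, 4, 2, 6, 6, 4, 4]
j=10: 4≤4, i=8, swap(8,10) ⇒ [4, 4, 2, 4, 2, 4, 4, 2, 4, 6, 6, 4]
swap(9,11) ⇒ [4, 4, 2, 4, 2, 4, 4, 2, 4, 4, 6, 6]; return 9
p = 9; k-1 = 11 > 9 ⇒ right

9; right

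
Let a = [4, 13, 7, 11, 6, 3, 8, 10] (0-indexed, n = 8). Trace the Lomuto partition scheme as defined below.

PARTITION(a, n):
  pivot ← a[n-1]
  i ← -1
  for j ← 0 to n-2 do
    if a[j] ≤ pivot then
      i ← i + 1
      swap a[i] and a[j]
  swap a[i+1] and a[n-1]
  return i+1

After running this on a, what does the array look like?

[4, 7, 6, 3, 8, 10, 13, 11]

pivot = a[7] = 10; i = -1
j=0: a[0]=4 ≤ 10 → i=0, swap a[0],a[0] (no change) → [4, 13, 7, 11, 6, 3, 8, 10]
j=1: a[1]=13 > 10 → no swap
j=2: a[2]=7 ≤ 10 → i=1, swap a[1],a[2] → [4, 7, 13, 11, 6, 3, 8, 10]
j=3: a[3]=11 > 10 → no swap
j=4: a[4]=6 ≤ 10 → i=2, swap a[2],a[4] → [4, 7, 6, 11, 13, 3, 8, 10]
j=5: a[5]=3 ≤ 10 → i=3, swap a[3],a[5] → [4, 7, 6, 3, 13, 11, 8, 10]
j=6: a[6]=8 ≤ 10 → i=4, swap a[4],a[6] → [4, 7, 6, 3, 8, 11, 13, 10]
final swap a[5],a[7] → [4, 7, 6, 3, 8, 10, 13, 11]; return 5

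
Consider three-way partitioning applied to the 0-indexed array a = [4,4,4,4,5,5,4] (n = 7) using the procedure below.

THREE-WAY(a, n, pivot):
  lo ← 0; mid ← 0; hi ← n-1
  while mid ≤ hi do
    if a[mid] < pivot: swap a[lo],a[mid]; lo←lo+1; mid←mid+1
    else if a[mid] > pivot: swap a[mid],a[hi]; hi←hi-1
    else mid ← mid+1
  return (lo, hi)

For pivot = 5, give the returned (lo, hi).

pivot = 5; lo=0, mid=0, hi=6
a[mid]=4<5: swap a[0],a[0]; lo=1,mid=1 → [4,4,4,4,5,5,4]
a[mid]=4<5: swap a[1],a[1]; lo=2,mid=2 → [4,4,4,4,5,5,4]
a[mid]=4<5: swap a[2],a[2]; lo=3,mid=3 → [4,4,4,4,5,5,4]
a[mid]=4<5: swap a[3],a[3]; lo=4,mid=4 → [4,4,4,4,5,5,4]
a[mid]=5=5: mid=5
a[mid]=5=5: mid=6
a[mid]=4<5: swap a[4],a[6]; lo=5,mid=7 → [4,4,4,4,4,5,5]
end: lo=5, hi=6; a = [4,4,4,4,4,5,5]

(5, 6)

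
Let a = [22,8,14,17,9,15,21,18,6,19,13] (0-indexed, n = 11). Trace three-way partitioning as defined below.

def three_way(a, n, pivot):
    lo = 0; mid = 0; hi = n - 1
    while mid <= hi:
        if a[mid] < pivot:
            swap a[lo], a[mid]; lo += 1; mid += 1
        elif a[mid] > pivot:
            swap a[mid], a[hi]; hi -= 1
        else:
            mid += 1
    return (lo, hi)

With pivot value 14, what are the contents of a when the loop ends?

lo=0 mid=0 hi=10
22>14: swap(0,10), hi=9 ⇒ [13,8,14,17,9,15,21,18,6,19,22]
13<14: swap(0,0), lo=1 mid=1 ⇒ [13,8,14,17,9,15,21,18,6,19,22]
8<14: swap(1,1), lo=2 mid=2 ⇒ [13,8,14,17,9,15,21,18,6,19,22]
14=14: mid=3
17>14: swap(3,9), hi=8 ⇒ [13,8,14,19,9,15,21,18,6,17,22]
19>14: swap(3,8), hi=7 ⇒ [13,8,14,6,9,15,21,18,19,17,22]
6<14: swap(2,3), lo=3 mid=4 ⇒ [13,8,6,14,9,15,21,18,19,17,22]
9<14: swap(3,4), lo=4 mid=5 ⇒ [13,8,6,9,14,15,21,18,19,17,22]
15>14: swap(5,7), hi=6 ⇒ [13,8,6,9,14,18,21,15,19,17,22]
18>14: swap(5,6), hi=5 ⇒ [13,8,6,9,14,21,18,15,19,17,22]
21>14: swap(5,5), hi=4 ⇒ [13,8,6,9,14,21,18,15,19,17,22]
done. lo=4 hi=4; a=[13,8,6,9,14,21,18,15,19,17,22]

[13,8,6,9,14,21,18,15,19,17,22]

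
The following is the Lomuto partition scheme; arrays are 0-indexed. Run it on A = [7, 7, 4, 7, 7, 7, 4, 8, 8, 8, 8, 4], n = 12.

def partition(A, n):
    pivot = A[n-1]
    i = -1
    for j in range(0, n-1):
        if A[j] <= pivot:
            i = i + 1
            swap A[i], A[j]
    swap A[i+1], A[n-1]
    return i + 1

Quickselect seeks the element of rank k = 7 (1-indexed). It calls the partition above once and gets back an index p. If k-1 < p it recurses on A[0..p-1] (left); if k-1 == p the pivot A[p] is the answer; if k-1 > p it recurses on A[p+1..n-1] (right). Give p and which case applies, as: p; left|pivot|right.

2; right

pivot = A[11] = 4; i = -1
j=0: A[0]=7 > 4 → no swap
j=1: A[1]=7 > 4 → no swap
j=2: A[2]=4 ≤ 4 → i=0, swap A[0],A[2] → [4, 7, 7, 7, 7, 7, 4, 8, 8, 8, 8, 4]
j=3: A[3]=7 > 4 → no swap
j=4: A[4]=7 > 4 → no swap
j=5: A[5]=7 > 4 → no swap
j=6: A[6]=4 ≤ 4 → i=1, swap A[1],A[6] → [4, 4, 7, 7, 7, 7, 7, 8, 8, 8, 8, 4]
j=7: A[7]=8 > 4 → no swap
j=8: A[8]=8 > 4 → no swap
j=9: A[9]=8 > 4 → no swap
j=10: A[10]=8 > 4 → no swap
final swap A[2],A[11] → [4, 4, 4, 7, 7, 7, 7, 8, 8, 8, 8, 7]; return 2
p = 2; k-1 = 6 > 2 ⇒ right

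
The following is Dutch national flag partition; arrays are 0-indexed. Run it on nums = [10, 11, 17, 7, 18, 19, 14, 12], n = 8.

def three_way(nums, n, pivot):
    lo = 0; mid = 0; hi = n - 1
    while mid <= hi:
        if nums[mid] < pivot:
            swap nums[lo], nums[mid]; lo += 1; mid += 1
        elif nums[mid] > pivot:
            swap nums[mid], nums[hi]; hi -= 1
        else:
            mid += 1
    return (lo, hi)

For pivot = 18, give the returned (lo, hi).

(6, 6)

lo=0 mid=0 hi=7
10<18: swap(0,0), lo=1 mid=1 ⇒ [10, 11, 17, 7, 18, 19, 14, 12]
11<18: swap(1,1), lo=2 mid=2 ⇒ [10, 11, 17, 7, 18, 19, 14, 12]
17<18: swap(2,2), lo=3 mid=3 ⇒ [10, 11, 17, 7, 18, 19, 14, 12]
7<18: swap(3,3), lo=4 mid=4 ⇒ [10, 11, 17, 7, 18, 19, 14, 12]
18=18: mid=5
19>18: swap(5,7), hi=6 ⇒ [10, 11, 17, 7, 18, 12, 14, 19]
12<18: swap(4,5), lo=5 mid=6 ⇒ [10, 11, 17, 7, 12, 18, 14, 19]
14<18: swap(5,6), lo=6 mid=7 ⇒ [10, 11, 17, 7, 12, 14, 18, 19]
done. lo=6 hi=6; nums=[10, 11, 17, 7, 12, 14, 18, 19]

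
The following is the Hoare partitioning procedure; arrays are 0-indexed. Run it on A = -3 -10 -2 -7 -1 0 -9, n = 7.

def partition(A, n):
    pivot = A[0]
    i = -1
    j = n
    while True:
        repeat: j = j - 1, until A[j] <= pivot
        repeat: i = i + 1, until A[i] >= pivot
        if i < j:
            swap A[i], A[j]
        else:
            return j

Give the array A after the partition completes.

pivot = A[0] = -3; i = -1, j = 7
j→6 (A[6]=-9≤-3), i→0 (A[0]=-3≥-3); i<j, swap → -9 -10 -2 -7 -1 0 -3
j→3 (A[3]=-7≤-3), i→2 (A[2]=-2≥-3); i<j, swap → -9 -10 -7 -2 -1 0 -3
j→2, i→3; i≥j, return j=2. A = -9 -10 -7 -2 -1 0 -3

-9 -10 -7 -2 -1 0 -3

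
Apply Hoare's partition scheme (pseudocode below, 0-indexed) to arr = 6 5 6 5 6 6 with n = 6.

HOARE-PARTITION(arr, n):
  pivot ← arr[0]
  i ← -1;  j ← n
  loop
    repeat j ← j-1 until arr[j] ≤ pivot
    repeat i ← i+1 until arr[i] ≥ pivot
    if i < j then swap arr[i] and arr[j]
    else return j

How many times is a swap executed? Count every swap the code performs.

2

pivot=6
j stops at 5 (6), i stops at 0 (6); swap ⇒ 6 5 6 5 6 6
j stops at 4 (6), i stops at 2 (6); swap ⇒ 6 5 6 5 6 6
j stops at 3, i stops at 4; i≥j ⇒ return 3. arr=6 5 6 5 6 6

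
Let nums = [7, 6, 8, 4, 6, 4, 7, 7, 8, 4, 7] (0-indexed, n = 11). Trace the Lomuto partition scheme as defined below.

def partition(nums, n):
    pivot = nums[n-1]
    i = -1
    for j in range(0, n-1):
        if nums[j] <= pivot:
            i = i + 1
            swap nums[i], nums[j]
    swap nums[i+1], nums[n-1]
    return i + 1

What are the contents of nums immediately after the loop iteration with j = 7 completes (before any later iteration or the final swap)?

[7, 6, 4, 6, 4, 7, 7, 8, 8, 4, 7]

pivot = nums[10] = 7; i = -1
j=0: nums[0]=7 ≤ 7 → i=0, swap nums[0],nums[0] (no change) → [7, 6, 8, 4, 6, 4, 7, 7, 8, 4, 7]
j=1: nums[1]=6 ≤ 7 → i=1, swap nums[1],nums[1] (no change) → [7, 6, 8, 4, 6, 4, 7, 7, 8, 4, 7]
j=2: nums[2]=8 > 7 → no swap
j=3: nums[3]=4 ≤ 7 → i=2, swap nums[2],nums[3] → [7, 6, 4, 8, 6, 4, 7, 7, 8, 4, 7]
j=4: nums[4]=6 ≤ 7 → i=3, swap nums[3],nums[4] → [7, 6, 4, 6, 8, 4, 7, 7, 8, 4, 7]
j=5: nums[5]=4 ≤ 7 → i=4, swap nums[4],nums[5] → [7, 6, 4, 6, 4, 8, 7, 7, 8, 4, 7]
j=6: nums[6]=7 ≤ 7 → i=5, swap nums[5],nums[6] → [7, 6, 4, 6, 4, 7, 8, 7, 8, 4, 7]
j=7: nums[7]=7 ≤ 7 → i=6, swap nums[6],nums[7] → [7, 6, 4, 6, 4, 7, 7, 8, 8, 4, 7]
(after j=7) nums = [7, 6, 4, 6, 4, 7, 7, 8, 8, 4, 7]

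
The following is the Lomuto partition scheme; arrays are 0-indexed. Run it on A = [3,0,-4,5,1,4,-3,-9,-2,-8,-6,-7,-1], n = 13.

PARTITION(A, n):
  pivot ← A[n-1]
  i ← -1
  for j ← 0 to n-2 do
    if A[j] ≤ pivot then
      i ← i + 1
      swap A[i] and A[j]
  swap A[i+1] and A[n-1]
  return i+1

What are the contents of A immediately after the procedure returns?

pivot = A[12] = -1; i = -1
j=0: A[0]=3 > -1 → no swap
j=1: A[1]=0 > -1 → no swap
j=2: A[2]=-4 ≤ -1 → i=0, swap A[0],A[2] → [-4,0,3,5,1,4,-3,-9,-2,-8,-6,-7,-1]
j=3: A[3]=5 > -1 → no swap
j=4: A[4]=1 > -1 → no swap
j=5: A[5]=4 > -1 → no swap
j=6: A[6]=-3 ≤ -1 → i=1, swap A[1],A[6] → [-4,-3,3,5,1,4,0,-9,-2,-8,-6,-7,-1]
j=7: A[7]=-9 ≤ -1 → i=2, swap A[2],A[7] → [-4,-3,-9,5,1,4,0,3,-2,-8,-6,-7,-1]
j=8: A[8]=-2 ≤ -1 → i=3, swap A[3],A[8] → [-4,-3,-9,-2,1,4,0,3,5,-8,-6,-7,-1]
j=9: A[9]=-8 ≤ -1 → i=4, swap A[4],A[9] → [-4,-3,-9,-2,-8,4,0,3,5,1,-6,-7,-1]
j=10: A[10]=-6 ≤ -1 → i=5, swap A[5],A[10] → [-4,-3,-9,-2,-8,-6,0,3,5,1,4,-7,-1]
j=11: A[11]=-7 ≤ -1 → i=6, swap A[6],A[11] → [-4,-3,-9,-2,-8,-6,-7,3,5,1,4,0,-1]
final swap A[7],A[12] → [-4,-3,-9,-2,-8,-6,-7,-1,5,1,4,0,3]; return 7

[-4,-3,-9,-2,-8,-6,-7,-1,5,1,4,0,3]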